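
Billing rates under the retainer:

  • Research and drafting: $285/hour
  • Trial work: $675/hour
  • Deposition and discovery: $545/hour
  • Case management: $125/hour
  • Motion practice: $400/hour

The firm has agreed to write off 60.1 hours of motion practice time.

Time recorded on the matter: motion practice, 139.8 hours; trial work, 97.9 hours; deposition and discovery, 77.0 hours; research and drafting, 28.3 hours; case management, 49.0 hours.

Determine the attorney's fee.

Research and drafting: 28.3 × $285 = $8,065.50
Trial work: 97.9 × $675 = $66,082.50
Deposition and discovery: 77.0 × $545 = $41,965.00
Case management: 49.0 × $125 = $6,125.00
Motion practice: 139.8 × $400 = $55,920.00
Subtotal: $178,158.00
Write-off: 60.1 × $400 = $24,040.00
Total: $178,158.00 − $24,040.00 = $154,118.00

$154,118.00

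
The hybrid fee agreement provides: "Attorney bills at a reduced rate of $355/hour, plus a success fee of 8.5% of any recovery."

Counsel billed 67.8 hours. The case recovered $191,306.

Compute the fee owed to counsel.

$40,330.01

Hourly: 67.8 × $355 = $24,069.00
Success fee: 8.5% of $191,306 = $16,261.01
Total: $24,069.00 + $16,261.01 = $40,330.01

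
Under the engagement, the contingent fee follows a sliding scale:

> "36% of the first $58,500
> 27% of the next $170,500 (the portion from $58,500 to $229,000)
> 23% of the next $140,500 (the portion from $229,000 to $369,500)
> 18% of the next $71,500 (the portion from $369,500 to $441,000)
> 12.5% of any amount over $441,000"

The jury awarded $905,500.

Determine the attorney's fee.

$170,342.50

First $58,500 at 36% = $21,060.00
Next $170,500 at 27% = $46,035.00
Next $140,500 at 23% = $32,315.00
Next $71,500 at 18% = $12,870.00
Remaining $464,500 at 12.5% = $58,062.50
Fee: $21,060.00 + $46,035.00 + $32,315.00 + $12,870.00 + $58,062.50 = $170,342.50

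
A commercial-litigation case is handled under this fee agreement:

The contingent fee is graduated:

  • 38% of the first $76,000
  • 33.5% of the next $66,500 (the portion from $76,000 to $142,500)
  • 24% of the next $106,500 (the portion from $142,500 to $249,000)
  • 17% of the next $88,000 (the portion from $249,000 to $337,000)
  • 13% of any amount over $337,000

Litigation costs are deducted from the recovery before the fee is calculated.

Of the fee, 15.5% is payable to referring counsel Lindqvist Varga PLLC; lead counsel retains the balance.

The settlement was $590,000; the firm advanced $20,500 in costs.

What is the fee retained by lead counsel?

Fee base (net of costs): $590,000 − $20,500 = $569,500
First $76,000 at 38% = $28,880.00
Next $66,500 at 33.5% = $22,277.50
Next $106,500 at 24% = $25,560.00
Next $88,000 at 17% = $14,960.00
Remaining $232,500 at 13% = $30,225.00
Fee: $28,880.00 + $22,277.50 + $25,560.00 + $14,960.00 + $30,225.00 = $121,902.50
Referral share: 15.5% of $121,902.50 = $18,894.89; lead counsel retains $121,902.50 − $18,894.89 = $103,007.61.

$103,007.61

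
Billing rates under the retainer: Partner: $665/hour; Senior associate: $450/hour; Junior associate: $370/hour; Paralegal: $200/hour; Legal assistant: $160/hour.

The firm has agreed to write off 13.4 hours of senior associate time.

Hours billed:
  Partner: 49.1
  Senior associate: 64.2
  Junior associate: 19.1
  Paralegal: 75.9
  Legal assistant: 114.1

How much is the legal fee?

Partner: 49.1 × $665 = $32,651.50
Senior associate: 64.2 × $450 = $28,890.00
Junior associate: 19.1 × $370 = $7,067.00
Paralegal: 75.9 × $200 = $15,180.00
Legal assistant: 114.1 × $160 = $18,256.00
Subtotal: $102,044.50
Write-off: 13.4 × $450 = $6,030.00
Total: $102,044.50 − $6,030.00 = $96,014.50

$96,014.50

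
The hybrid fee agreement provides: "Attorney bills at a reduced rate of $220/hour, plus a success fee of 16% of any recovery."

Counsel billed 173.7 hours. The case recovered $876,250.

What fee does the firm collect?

$178,414.00

Hourly: 173.7 × $220 = $38,214.00
Success fee: 16% of $876,250 = $140,200.00
Total: $38,214.00 + $140,200.00 = $178,414.00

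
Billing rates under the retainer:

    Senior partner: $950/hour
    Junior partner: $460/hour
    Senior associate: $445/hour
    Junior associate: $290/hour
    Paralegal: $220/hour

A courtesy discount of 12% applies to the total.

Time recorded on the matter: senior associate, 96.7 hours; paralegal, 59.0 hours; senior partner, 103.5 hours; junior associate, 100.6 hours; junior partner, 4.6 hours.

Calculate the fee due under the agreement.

Senior partner: 103.5 × $950 = $98,325.00
Junior partner: 4.6 × $460 = $2,116.00
Senior associate: 96.7 × $445 = $43,031.50
Junior associate: 100.6 × $290 = $29,174.00
Paralegal: 59.0 × $220 = $12,980.00
Subtotal: $185,626.50
Less 12% discount: −$22,275.18
Total: $185,626.50 − $22,275.18 = $163,351.32

$163,351.32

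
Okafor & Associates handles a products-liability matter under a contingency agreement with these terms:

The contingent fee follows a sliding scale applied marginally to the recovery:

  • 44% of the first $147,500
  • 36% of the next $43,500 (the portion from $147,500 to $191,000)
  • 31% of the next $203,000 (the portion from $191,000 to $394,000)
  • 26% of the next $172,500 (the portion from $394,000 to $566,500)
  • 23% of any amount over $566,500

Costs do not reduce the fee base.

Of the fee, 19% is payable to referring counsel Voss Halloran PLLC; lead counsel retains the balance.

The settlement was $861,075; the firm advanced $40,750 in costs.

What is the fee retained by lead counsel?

Fee base is the gross recovery, $861,075; costs are reimbursed separately.
First $147,500 at 44% = $64,900.00
Next $43,500 at 36% = $15,660.00
Next $203,000 at 31% = $62,930.00
Next $172,500 at 26% = $44,850.00
Remaining $294,575 at 23% = $67,752.25
Fee: $64,900.00 + $15,660.00 + $62,930.00 + $44,850.00 + $67,752.25 = $256,092.25
Referral share: 19% of $256,092.25 = $48,657.53; lead counsel retains $256,092.25 − $48,657.53 = $207,434.72.

$207,434.72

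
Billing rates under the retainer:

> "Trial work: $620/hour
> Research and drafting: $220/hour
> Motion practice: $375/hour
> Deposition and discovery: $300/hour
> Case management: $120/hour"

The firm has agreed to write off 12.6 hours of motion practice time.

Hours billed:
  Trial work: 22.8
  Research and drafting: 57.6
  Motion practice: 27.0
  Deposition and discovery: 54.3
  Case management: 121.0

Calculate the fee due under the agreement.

$63,018.00

Trial work: 22.8 × $620 = $14,136.00
Research and drafting: 57.6 × $220 = $12,672.00
Motion practice: 27.0 × $375 = $10,125.00
Deposition and discovery: 54.3 × $300 = $16,290.00
Case management: 121.0 × $120 = $14,520.00
Subtotal: $67,743.00
Write-off: 12.6 × $375 = $4,725.00
Total: $67,743.00 − $4,725.00 = $63,018.00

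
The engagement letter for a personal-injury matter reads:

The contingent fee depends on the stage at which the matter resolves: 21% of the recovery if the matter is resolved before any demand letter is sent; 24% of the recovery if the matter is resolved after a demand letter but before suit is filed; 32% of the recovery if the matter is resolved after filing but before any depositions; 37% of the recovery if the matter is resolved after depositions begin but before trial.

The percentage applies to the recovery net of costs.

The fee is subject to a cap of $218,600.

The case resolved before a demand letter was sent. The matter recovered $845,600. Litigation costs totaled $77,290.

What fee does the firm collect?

$161,345.10

Fee base (net of costs): $845,600 − $77,290 = $768,310
The matter resolved before a demand letter was sent, so the 21% rate applies.
$768,310 × 21% = $161,345.10
$161,345.10 is under the $218,600 cap.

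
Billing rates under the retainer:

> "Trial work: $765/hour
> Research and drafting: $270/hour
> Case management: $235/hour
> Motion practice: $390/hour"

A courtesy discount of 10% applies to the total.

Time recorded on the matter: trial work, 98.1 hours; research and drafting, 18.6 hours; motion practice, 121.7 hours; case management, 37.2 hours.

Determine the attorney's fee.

Trial work: 98.1 × $765 = $75,046.50
Research and drafting: 18.6 × $270 = $5,022.00
Case management: 37.2 × $235 = $8,742.00
Motion practice: 121.7 × $390 = $47,463.00
Subtotal: $136,273.50
Less 10% discount: −$13,627.35
Total: $136,273.50 − $13,627.35 = $122,646.15

$122,646.15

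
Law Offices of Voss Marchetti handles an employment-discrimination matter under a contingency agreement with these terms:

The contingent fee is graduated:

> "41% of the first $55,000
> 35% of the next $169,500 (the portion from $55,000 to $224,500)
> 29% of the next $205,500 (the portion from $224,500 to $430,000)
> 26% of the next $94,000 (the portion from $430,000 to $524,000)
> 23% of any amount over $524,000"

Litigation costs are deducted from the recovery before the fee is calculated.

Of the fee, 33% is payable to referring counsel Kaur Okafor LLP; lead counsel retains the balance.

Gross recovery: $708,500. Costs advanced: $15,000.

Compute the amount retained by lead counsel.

Fee base (net of costs): $708,500 − $15,000 = $693,500
First $55,000 at 41% = $22,550.00
Next $169,500 at 35% = $59,325.00
Next $205,500 at 29% = $59,595.00
Next $94,000 at 26% = $24,440.00
Remaining $169,500 at 23% = $38,985.00
Fee: $22,550.00 + $59,325.00 + $59,595.00 + $24,440.00 + $38,985.00 = $204,895.00
Referral share: 33% of $204,895.00 = $67,615.35; lead counsel retains $204,895.00 − $67,615.35 = $137,279.65.

$137,279.65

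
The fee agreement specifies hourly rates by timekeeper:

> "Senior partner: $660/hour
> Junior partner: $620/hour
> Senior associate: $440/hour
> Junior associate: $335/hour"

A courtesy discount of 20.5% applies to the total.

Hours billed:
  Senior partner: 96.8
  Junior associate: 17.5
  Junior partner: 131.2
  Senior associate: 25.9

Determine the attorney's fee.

$129,179.95

Senior partner: 96.8 × $660 = $63,888.00
Junior partner: 131.2 × $620 = $81,344.00
Senior associate: 25.9 × $440 = $11,396.00
Junior associate: 17.5 × $335 = $5,862.50
Subtotal: $162,490.50
Less 20.5% discount: −$33,310.55
Total: $162,490.50 − $33,310.55 = $129,179.95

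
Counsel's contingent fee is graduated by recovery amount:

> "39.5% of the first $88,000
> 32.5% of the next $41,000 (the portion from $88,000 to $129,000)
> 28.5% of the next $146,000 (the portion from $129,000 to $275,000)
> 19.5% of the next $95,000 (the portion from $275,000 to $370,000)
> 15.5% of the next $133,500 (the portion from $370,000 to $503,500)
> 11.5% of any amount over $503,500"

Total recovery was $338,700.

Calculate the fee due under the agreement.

$102,116.50

First $88,000 at 39.5% = $34,760.00
Next $41,000 at 32.5% = $13,325.00
Next $146,000 at 28.5% = $41,610.00
Remaining $63,700 at 19.5% = $12,421.50
Fee: $34,760.00 + $13,325.00 + $41,610.00 + $12,421.50 = $102,116.50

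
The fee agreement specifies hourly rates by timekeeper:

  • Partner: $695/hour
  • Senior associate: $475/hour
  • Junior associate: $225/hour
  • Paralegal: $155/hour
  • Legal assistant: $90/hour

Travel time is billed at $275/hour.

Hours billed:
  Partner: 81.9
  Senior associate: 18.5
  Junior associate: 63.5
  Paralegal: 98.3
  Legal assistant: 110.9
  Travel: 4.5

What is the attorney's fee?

$106,450.50

Partner: 81.9 × $695 = $56,920.50
Senior associate: 18.5 × $475 = $8,787.50
Junior associate: 63.5 × $225 = $14,287.50
Paralegal: 98.3 × $155 = $15,236.50
Legal assistant: 110.9 × $90 = $9,981.00
Subtotal: $56,920.50 + $8,787.50 + $14,287.50 + $15,236.50 + $9,981.00 = $105,213.00
Travel: 4.5 × $275 = $1,237.50
Total: $105,213.00 + $1,237.50 = $106,450.50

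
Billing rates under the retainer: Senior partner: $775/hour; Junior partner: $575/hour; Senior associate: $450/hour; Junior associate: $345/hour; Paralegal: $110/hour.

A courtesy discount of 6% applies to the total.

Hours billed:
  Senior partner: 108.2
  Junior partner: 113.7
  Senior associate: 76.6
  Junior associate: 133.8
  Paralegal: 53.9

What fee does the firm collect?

$221,644.95

Senior partner: 108.2 × $775 = $83,855.00
Junior partner: 113.7 × $575 = $65,377.50
Senior associate: 76.6 × $450 = $34,470.00
Junior associate: 133.8 × $345 = $46,161.00
Paralegal: 53.9 × $110 = $5,929.00
Subtotal: $235,792.50
Less 6% discount: −$14,147.55
Total: $235,792.50 − $14,147.55 = $221,644.95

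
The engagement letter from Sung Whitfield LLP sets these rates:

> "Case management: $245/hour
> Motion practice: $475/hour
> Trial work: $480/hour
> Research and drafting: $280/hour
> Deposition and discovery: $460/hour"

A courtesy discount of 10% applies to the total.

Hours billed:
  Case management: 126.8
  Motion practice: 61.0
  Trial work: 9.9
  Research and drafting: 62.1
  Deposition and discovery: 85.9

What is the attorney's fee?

Case management: 126.8 × $245 = $31,066.00
Motion practice: 61.0 × $475 = $28,975.00
Trial work: 9.9 × $480 = $4,752.00
Research and drafting: 62.1 × $280 = $17,388.00
Deposition and discovery: 85.9 × $460 = $39,514.00
Subtotal: $121,695.00
Less 10% discount: −$12,169.50
Total: $121,695.00 − $12,169.50 = $109,525.50

$109,525.50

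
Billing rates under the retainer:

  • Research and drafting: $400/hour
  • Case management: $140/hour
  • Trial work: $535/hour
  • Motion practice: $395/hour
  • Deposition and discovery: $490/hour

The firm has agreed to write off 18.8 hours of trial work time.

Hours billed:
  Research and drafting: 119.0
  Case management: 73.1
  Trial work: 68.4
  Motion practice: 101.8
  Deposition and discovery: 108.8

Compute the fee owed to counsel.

$177,893.00

Research and drafting: 119.0 × $400 = $47,600.00
Case management: 73.1 × $140 = $10,234.00
Trial work: 68.4 × $535 = $36,594.00
Motion practice: 101.8 × $395 = $40,211.00
Deposition and discovery: 108.8 × $490 = $53,312.00
Subtotal: $187,951.00
Write-off: 18.8 × $535 = $10,058.00
Total: $187,951.00 − $10,058.00 = $177,893.00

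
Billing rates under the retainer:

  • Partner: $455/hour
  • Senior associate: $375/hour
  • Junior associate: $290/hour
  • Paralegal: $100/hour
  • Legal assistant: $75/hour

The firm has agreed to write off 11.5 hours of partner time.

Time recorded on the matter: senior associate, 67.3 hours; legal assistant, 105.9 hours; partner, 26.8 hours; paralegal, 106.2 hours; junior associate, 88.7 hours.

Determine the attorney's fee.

$76,484.50

Partner: 26.8 × $455 = $12,194.00
Senior associate: 67.3 × $375 = $25,237.50
Junior associate: 88.7 × $290 = $25,723.00
Paralegal: 106.2 × $100 = $10,620.00
Legal assistant: 105.9 × $75 = $7,942.50
Subtotal: $81,717.00
Write-off: 11.5 × $455 = $5,232.50
Total: $81,717.00 − $5,232.50 = $76,484.50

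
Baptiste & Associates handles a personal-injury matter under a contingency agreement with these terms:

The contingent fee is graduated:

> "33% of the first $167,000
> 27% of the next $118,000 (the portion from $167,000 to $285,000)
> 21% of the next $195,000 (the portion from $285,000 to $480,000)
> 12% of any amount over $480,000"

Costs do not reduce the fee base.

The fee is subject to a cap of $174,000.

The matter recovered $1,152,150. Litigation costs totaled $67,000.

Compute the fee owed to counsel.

Fee base is the gross recovery, $1,152,150; costs are reimbursed separately.
First $167,000 at 33% = $55,110.00
Next $118,000 at 27% = $31,860.00
Next $195,000 at 21% = $40,950.00
Remaining $672,150 at 12% = $80,658.00
Fee: $55,110.00 + $31,860.00 + $40,950.00 + $80,658.00 = $208,578.00
$208,578.00 exceeds the $174,000 cap, so the fee is capped at $174,000.00.

$174,000.00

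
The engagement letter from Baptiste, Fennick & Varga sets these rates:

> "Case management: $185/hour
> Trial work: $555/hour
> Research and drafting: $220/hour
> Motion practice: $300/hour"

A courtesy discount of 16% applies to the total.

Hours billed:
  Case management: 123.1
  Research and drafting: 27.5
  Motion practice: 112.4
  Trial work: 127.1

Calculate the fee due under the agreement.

Case management: 123.1 × $185 = $22,773.50
Trial work: 127.1 × $555 = $70,540.50
Research and drafting: 27.5 × $220 = $6,050.00
Motion practice: 112.4 × $300 = $33,720.00
Subtotal: $133,084.00
Less 16% discount: −$21,293.44
Total: $133,084.00 − $21,293.44 = $111,790.56

$111,790.56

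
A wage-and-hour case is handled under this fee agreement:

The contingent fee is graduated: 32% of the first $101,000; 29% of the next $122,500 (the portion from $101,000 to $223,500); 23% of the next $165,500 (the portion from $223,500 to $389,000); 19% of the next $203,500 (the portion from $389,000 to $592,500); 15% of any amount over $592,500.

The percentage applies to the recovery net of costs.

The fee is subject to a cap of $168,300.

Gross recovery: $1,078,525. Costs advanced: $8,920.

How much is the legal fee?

$168,300.00

Fee base (net of costs): $1,078,525 − $8,920 = $1,069,605
First $101,000 at 32% = $32,320.00
Next $122,500 at 29% = $35,525.00
Next $165,500 at 23% = $38,065.00
Next $203,500 at 19% = $38,665.00
Remaining $477,105 at 15% = $71,565.75
Fee: $32,320.00 + $35,525.00 + $38,065.00 + $38,665.00 + $71,565.75 = $216,140.75
$216,140.75 exceeds the $168,300 cap, so the fee is capped at $168,300.00.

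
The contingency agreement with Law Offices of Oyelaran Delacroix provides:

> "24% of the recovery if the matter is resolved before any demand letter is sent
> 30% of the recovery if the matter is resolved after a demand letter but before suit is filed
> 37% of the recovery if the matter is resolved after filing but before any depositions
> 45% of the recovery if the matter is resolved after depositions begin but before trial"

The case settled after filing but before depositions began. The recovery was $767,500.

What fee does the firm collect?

$283,975.00

The matter settled after filing but before depositions began, so the 37% rate applies.
$767,500 × 37% = $283,975.00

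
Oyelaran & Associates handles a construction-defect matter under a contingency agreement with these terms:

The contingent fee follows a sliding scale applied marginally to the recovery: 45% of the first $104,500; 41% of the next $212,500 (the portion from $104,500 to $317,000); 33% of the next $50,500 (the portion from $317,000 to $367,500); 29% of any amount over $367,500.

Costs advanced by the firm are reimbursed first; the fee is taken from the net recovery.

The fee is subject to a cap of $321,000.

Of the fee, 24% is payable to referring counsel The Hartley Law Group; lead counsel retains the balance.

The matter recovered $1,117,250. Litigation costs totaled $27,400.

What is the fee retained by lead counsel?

Fee base (net of costs): $1,117,250 − $27,400 = $1,089,850
First $104,500 at 45% = $47,025.00
Next $212,500 at 41% = $87,125.00
Next $50,500 at 33% = $16,665.00
Remaining $722,350 at 29% = $209,481.50
Fee: $47,025.00 + $87,125.00 + $16,665.00 + $209,481.50 = $360,296.50
$360,296.50 exceeds the $321,000 cap, so the fee is capped at $321,000.00.
Referral share: 24% of $321,000.00 = $77,040.00; lead counsel retains $321,000.00 − $77,040.00 = $243,960.00.

$243,960.00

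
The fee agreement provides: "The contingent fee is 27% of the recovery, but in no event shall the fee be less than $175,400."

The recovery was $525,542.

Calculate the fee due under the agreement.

$175,400.00

27% of $525,542 = $141,896.34
That is below the $175,400 minimum, so the minimum applies.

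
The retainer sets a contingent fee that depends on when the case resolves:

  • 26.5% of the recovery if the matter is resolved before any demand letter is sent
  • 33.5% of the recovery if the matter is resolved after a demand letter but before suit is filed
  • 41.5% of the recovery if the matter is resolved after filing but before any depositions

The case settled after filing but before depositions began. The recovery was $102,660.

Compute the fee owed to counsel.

$42,603.90

The matter settled after filing but before depositions began, so the 41.5% rate applies.
$102,660 × 41.5% = $42,603.90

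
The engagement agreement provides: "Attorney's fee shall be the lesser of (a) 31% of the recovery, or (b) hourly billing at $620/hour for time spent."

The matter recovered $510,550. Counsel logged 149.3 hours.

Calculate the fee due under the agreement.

(a) 31% of $510,550 = $158,270.50
(b) 149.3 × $620 = $92,566.00
The lesser is (b): $92,566.00.

$92,566.00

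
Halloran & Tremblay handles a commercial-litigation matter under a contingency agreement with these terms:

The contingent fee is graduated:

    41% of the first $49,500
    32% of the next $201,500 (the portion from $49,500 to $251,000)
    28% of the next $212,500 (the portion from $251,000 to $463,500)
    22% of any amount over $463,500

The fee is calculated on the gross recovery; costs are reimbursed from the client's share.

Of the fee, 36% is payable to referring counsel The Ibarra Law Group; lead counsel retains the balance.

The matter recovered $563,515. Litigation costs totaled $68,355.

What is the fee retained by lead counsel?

Fee base is the gross recovery, $563,515; costs are reimbursed separately.
First $49,500 at 41% = $20,295.00
Next $201,500 at 32% = $64,480.00
Next $212,500 at 28% = $59,500.00
Remaining $100,015 at 22% = $22,003.30
Fee: $20,295.00 + $64,480.00 + $59,500.00 + $22,003.30 = $166,278.30
Referral share: 36% of $166,278.30 = $59,860.19; lead counsel retains $166,278.30 − $59,860.19 = $106,418.11.

$106,418.11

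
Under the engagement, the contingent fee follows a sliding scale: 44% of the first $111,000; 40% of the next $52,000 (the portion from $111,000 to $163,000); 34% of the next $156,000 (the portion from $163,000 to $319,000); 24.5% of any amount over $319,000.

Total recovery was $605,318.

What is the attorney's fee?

$192,827.91

First $111,000 at 44% = $48,840.00
Next $52,000 at 40% = $20,800.00
Next $156,000 at 34% = $53,040.00
Remaining $286,318 at 24.5% = $70,147.91
Fee: $48,840.00 + $20,800.00 + $53,040.00 + $70,147.91 = $192,827.91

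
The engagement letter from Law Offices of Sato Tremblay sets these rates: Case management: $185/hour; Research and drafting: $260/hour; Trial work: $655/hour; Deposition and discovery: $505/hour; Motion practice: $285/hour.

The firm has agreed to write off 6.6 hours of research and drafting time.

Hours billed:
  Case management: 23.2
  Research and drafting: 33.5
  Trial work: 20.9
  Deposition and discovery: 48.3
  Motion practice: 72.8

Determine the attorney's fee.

$70,115.00

Case management: 23.2 × $185 = $4,292.00
Research and drafting: 33.5 × $260 = $8,710.00
Trial work: 20.9 × $655 = $13,689.50
Deposition and discovery: 48.3 × $505 = $24,391.50
Motion practice: 72.8 × $285 = $20,748.00
Subtotal: $71,831.00
Write-off: 6.6 × $260 = $1,716.00
Total: $71,831.00 − $1,716.00 = $70,115.00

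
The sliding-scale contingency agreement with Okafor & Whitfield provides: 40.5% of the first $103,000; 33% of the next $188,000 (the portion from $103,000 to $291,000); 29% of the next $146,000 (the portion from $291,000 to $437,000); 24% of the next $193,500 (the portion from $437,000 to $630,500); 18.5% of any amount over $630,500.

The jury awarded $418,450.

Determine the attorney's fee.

$140,715.50

First $103,000 at 40.5% = $41,715.00
Next $188,000 at 33% = $62,040.00
Remaining $127,450 at 29% = $36,960.50
Fee: $41,715.00 + $62,040.00 + $36,960.50 = $140,715.50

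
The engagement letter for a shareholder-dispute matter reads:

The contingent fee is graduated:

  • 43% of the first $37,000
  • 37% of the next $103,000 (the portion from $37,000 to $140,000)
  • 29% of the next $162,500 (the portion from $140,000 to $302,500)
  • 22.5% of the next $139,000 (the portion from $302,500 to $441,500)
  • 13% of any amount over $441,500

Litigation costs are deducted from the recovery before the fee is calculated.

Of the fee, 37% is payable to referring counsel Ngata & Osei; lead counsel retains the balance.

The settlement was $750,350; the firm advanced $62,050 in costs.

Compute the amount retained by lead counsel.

Fee base (net of costs): $750,350 − $62,050 = $688,300
First $37,000 at 43% = $15,910.00
Next $103,000 at 37% = $38,110.00
Next $162,500 at 29% = $47,125.00
Next $139,000 at 22.5% = $31,275.00
Remaining $246,800 at 13% = $32,084.00
Fee: $15,910.00 + $38,110.00 + $47,125.00 + $31,275.00 + $32,084.00 = $164,504.00
Referral share: 37% of $164,504.00 = $60,866.48; lead counsel retains $164,504.00 − $60,866.48 = $103,637.52.

$103,637.52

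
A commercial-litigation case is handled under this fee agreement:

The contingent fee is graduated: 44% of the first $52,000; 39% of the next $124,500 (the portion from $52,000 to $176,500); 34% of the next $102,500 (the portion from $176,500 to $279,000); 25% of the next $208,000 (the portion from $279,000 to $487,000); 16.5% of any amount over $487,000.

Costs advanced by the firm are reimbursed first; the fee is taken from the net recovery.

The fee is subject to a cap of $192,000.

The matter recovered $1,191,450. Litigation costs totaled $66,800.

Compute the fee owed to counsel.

Fee base (net of costs): $1,191,450 − $66,800 = $1,124,650
First $52,000 at 44% = $22,880.00
Next $124,500 at 39% = $48,555.00
Next $102,500 at 34% = $34,850.00
Next $208,000 at 25% = $52,000.00
Remaining $637,650 at 16.5% = $105,212.25
Fee: $22,880.00 + $48,555.00 + $34,850.00 + $52,000.00 + $105,212.25 = $263,497.25
$263,497.25 exceeds the $192,000 cap, so the fee is capped at $192,000.00.

$192,000.00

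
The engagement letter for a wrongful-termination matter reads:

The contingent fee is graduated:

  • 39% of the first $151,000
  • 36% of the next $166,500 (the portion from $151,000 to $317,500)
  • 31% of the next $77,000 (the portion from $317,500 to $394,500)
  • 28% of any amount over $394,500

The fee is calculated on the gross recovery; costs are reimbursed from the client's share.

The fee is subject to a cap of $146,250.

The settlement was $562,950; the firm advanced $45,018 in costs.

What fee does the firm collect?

Fee base is the gross recovery, $562,950; costs are reimbursed separately.
First $151,000 at 39% = $58,890.00
Next $166,500 at 36% = $59,940.00
Next $77,000 at 31% = $23,870.00
Remaining $168,450 at 28% = $47,166.00
Fee: $58,890.00 + $59,940.00 + $23,870.00 + $47,166.00 = $189,866.00
$189,866.00 exceeds the $146,250 cap, so the fee is capped at $146,250.00.

$146,250.00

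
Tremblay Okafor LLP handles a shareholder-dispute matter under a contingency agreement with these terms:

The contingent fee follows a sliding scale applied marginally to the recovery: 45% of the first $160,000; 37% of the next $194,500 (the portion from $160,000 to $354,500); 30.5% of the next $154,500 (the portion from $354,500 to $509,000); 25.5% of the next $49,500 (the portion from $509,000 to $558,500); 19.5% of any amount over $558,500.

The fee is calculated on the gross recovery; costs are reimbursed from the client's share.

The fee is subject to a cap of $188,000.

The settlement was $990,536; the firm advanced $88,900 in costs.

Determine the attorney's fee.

$188,000.00

Fee base is the gross recovery, $990,536; costs are reimbursed separately.
First $160,000 at 45% = $72,000.00
Next $194,500 at 37% = $71,965.00
Next $154,500 at 30.5% = $47,122.50
Next $49,500 at 25.5% = $12,622.50
Remaining $432,036 at 19.5% = $84,247.02
Fee: $72,000.00 + $71,965.00 + $47,122.50 + $12,622.50 + $84,247.02 = $287,957.02
$287,957.02 exceeds the $188,000 cap, so the fee is capped at $188,000.00.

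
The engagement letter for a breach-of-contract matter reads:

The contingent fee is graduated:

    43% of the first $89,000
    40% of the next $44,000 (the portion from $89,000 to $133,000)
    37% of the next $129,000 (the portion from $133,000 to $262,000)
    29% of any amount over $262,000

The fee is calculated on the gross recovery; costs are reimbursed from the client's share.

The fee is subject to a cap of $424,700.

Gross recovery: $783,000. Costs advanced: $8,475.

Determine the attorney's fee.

$254,690.00

Fee base is the gross recovery, $783,000; costs are reimbursed separately.
First $89,000 at 43% = $38,270.00
Next $44,000 at 40% = $17,600.00
Next $129,000 at 37% = $47,730.00
Remaining $521,000 at 29% = $151,090.00
Fee: $38,270.00 + $17,600.00 + $47,730.00 + $151,090.00 = $254,690.00
$254,690.00 is under the $424,700 cap.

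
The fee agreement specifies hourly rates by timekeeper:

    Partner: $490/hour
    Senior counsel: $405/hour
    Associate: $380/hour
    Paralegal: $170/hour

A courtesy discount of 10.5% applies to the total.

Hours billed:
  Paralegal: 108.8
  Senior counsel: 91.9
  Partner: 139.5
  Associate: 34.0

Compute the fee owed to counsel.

$122,606.50

Partner: 139.5 × $490 = $68,355.00
Senior counsel: 91.9 × $405 = $37,219.50
Associate: 34.0 × $380 = $12,920.00
Paralegal: 108.8 × $170 = $18,496.00
Subtotal: $136,990.50
Less 10.5% discount: −$14,384.00
Total: $136,990.50 − $14,384.00 = $122,606.50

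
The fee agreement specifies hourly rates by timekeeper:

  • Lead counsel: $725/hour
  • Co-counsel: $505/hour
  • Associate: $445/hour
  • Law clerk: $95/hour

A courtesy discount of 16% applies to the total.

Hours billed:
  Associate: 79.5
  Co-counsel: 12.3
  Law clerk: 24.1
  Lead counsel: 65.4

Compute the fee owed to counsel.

$76,686.54

Lead counsel: 65.4 × $725 = $47,415.00
Co-counsel: 12.3 × $505 = $6,211.50
Associate: 79.5 × $445 = $35,377.50
Law clerk: 24.1 × $95 = $2,289.50
Subtotal: $91,293.50
Less 16% discount: −$14,606.96
Total: $91,293.50 − $14,606.96 = $76,686.54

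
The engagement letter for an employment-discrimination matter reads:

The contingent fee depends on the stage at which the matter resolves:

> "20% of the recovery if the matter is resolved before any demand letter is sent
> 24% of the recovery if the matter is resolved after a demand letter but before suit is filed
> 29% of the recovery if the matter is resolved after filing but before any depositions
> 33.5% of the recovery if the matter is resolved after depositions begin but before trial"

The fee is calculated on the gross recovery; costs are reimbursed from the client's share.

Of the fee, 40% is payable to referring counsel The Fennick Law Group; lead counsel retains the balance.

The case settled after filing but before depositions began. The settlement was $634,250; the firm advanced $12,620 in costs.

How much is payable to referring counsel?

Fee base is the gross recovery, $634,250; costs are reimbursed separately.
The matter settled after filing but before depositions began, so the 29% rate applies.
$634,250 × 29% = $183,932.50
Referral share: 40% of $183,932.50 = $73,573.00; lead counsel retains $183,932.50 − $73,573.00 = $110,359.50.

$73,573.00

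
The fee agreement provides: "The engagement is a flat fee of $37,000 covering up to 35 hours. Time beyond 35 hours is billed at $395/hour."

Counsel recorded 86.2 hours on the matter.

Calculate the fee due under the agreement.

Flat fee: $37,000.00
Excess hours: 86.2 − 35 = 51.2
Overrun: 51.2 × $395 = $20,224.00
Total: $37,000.00 + $20,224.00 = $57,224.00

$57,224.00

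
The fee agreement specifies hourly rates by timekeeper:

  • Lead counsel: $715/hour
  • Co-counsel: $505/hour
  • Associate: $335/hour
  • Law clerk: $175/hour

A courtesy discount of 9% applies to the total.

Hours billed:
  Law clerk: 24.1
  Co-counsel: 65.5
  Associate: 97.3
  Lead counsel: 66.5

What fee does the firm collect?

$106,868.58

Lead counsel: 66.5 × $715 = $47,547.50
Co-counsel: 65.5 × $505 = $33,077.50
Associate: 97.3 × $335 = $32,595.50
Law clerk: 24.1 × $175 = $4,217.50
Subtotal: $117,438.00
Less 9% discount: −$10,569.42
Total: $117,438.00 − $10,569.42 = $106,868.58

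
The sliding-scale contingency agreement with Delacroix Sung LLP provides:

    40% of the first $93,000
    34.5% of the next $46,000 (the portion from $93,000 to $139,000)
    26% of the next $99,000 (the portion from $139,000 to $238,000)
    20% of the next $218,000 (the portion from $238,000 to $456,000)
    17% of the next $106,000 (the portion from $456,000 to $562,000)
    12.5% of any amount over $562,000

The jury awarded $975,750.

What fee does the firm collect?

$192,148.75

First $93,000 at 40% = $37,200.00
Next $46,000 at 34.5% = $15,870.00
Next $99,000 at 26% = $25,740.00
Next $218,000 at 20% = $43,600.00
Next $106,000 at 17% = $18,020.00
Remaining $413,750 at 12.5% = $51,718.75
Fee: $37,200.00 + $15,870.00 + $25,740.00 + $43,600.00 + $18,020.00 + $51,718.75 = $192,148.75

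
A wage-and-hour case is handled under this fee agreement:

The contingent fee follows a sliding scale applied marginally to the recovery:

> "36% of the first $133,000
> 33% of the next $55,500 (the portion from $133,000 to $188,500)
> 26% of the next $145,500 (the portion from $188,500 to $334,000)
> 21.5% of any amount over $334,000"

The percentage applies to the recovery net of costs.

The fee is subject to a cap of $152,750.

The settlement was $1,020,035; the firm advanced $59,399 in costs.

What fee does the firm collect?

$152,750.00

Fee base (net of costs): $1,020,035 − $59,399 = $960,636
First $133,000 at 36% = $47,880.00
Next $55,500 at 33% = $18,315.00
Next $145,500 at 26% = $37,830.00
Remaining $626,636 at 21.5% = $134,726.74
Fee: $47,880.00 + $18,315.00 + $37,830.00 + $134,726.74 = $238,751.74
$238,751.74 exceeds the $152,750 cap, so the fee is capped at $152,750.00.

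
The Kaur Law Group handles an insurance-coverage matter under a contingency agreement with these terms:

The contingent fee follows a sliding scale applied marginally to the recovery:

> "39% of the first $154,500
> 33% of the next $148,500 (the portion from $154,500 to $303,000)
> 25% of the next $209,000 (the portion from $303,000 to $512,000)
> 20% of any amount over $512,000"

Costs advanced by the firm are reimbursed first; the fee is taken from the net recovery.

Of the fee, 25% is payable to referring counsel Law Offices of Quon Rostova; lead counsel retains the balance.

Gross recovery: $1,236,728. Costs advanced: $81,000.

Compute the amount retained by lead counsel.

$217,691.70

Fee base (net of costs): $1,236,728 − $81,000 = $1,155,728
First $154,500 at 39% = $60,255.00
Next $148,500 at 33% = $49,005.00
Next $209,000 at 25% = $52,250.00
Remaining $643,728 at 20% = $128,745.60
Fee: $60,255.00 + $49,005.00 + $52,250.00 + $128,745.60 = $290,255.60
Referral share: 25% of $290,255.60 = $72,563.90; lead counsel retains $290,255.60 − $72,563.90 = $217,691.70.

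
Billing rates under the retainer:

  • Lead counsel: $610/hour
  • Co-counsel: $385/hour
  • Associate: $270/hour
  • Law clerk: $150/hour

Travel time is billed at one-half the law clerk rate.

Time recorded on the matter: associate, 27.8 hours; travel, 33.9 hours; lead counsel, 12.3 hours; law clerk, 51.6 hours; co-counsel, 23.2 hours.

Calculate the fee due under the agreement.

$34,223.50

Lead counsel: 12.3 × $610 = $7,503.00
Co-counsel: 23.2 × $385 = $8,932.00
Associate: 27.8 × $270 = $7,506.00
Law clerk: 51.6 × $150 = $7,740.00
Subtotal: $7,503.00 + $8,932.00 + $7,506.00 + $7,740.00 = $31,681.00
Travel: 33.9 × ($150 ÷ 2) = 33.9 × $75.00 = $2,542.50
Total: $31,681.00 + $2,542.50 = $34,223.50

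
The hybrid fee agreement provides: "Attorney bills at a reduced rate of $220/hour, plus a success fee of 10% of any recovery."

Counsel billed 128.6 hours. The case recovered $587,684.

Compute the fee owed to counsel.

$87,060.40

Hourly: 128.6 × $220 = $28,292.00
Success fee: 10% of $587,684 = $58,768.40
Total: $28,292.00 + $58,768.40 = $87,060.40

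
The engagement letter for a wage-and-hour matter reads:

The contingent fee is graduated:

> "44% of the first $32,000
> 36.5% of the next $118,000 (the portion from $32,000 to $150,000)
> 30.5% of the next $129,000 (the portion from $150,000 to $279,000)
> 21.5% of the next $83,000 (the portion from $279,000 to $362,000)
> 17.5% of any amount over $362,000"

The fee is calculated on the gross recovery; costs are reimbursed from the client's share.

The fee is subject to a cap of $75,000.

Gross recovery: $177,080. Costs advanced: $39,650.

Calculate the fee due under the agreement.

Fee base is the gross recovery, $177,080; costs are reimbursed separately.
First $32,000 at 44% = $14,080.00
Next $118,000 at 36.5% = $43,070.00
Remaining $27,080 at 30.5% = $8,259.40
Fee: $14,080.00 + $43,070.00 + $8,259.40 = $65,409.40
$65,409.40 is under the $75,000 cap.

$65,409.40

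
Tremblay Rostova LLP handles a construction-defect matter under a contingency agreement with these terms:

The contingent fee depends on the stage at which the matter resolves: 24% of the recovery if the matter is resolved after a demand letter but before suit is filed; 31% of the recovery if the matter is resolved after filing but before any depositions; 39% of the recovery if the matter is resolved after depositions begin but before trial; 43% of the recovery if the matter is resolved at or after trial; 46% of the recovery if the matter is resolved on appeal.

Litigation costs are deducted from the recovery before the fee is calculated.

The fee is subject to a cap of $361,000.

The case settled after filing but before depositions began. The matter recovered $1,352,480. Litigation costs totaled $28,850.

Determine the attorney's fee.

$361,000.00

Fee base (net of costs): $1,352,480 − $28,850 = $1,323,630
The matter settled after filing but before depositions began, so the 31% rate applies.
$1,323,630 × 31% = $410,325.30
$410,325.30 exceeds the $361,000 cap, so the fee is capped at $361,000.00.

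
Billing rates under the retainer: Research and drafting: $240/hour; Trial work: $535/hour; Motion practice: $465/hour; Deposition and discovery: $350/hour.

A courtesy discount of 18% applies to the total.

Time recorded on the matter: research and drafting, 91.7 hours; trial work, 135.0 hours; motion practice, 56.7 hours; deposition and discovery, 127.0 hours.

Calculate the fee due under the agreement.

Research and drafting: 91.7 × $240 = $22,008.00
Trial work: 135.0 × $535 = $72,225.00
Motion practice: 56.7 × $465 = $26,365.50
Deposition and discovery: 127.0 × $350 = $44,450.00
Subtotal: $165,048.50
Less 18% discount: −$29,708.73
Total: $165,048.50 − $29,708.73 = $135,339.77

$135,339.77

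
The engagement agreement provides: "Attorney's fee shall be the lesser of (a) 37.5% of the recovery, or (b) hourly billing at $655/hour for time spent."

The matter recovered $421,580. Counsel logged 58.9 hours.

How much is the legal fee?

(a) 37.5% of $421,580 = $158,092.50
(b) 58.9 × $655 = $38,579.50
The lesser is (b): $38,579.50.

$38,579.50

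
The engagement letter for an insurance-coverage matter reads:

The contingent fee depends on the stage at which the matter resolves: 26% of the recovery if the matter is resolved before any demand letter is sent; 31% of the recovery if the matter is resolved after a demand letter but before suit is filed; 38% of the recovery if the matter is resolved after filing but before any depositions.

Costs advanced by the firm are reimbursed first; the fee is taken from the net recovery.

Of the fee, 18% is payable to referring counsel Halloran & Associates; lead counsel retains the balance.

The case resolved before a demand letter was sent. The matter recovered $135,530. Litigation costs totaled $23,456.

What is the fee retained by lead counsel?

Fee base (net of costs): $135,530 − $23,456 = $112,074
The matter resolved before a demand letter was sent, so the 26% rate applies.
$112,074 × 26% = $29,139.24
Referral share: 18% of $29,139.24 = $5,245.06; lead counsel retains $29,139.24 − $5,245.06 = $23,894.18.

$23,894.18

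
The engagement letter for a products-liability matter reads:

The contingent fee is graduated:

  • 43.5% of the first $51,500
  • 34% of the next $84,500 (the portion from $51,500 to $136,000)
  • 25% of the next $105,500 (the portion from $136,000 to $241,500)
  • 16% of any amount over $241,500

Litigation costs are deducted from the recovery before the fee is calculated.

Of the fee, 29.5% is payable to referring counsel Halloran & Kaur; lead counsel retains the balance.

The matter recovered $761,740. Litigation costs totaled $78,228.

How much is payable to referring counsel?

Fee base (net of costs): $761,740 − $78,228 = $683,512
First $51,500 at 43.5% = $22,402.50
Next $84,500 at 34% = $28,730.00
Next $105,500 at 25% = $26,375.00
Remaining $442,012 at 16% = $70,721.92
Fee: $22,402.50 + $28,730.00 + $26,375.00 + $70,721.92 = $148,229.42
Referral share: 29.5% of $148,229.42 = $43,727.68; lead counsel retains $148,229.42 − $43,727.68 = $104,501.74.

$43,727.68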